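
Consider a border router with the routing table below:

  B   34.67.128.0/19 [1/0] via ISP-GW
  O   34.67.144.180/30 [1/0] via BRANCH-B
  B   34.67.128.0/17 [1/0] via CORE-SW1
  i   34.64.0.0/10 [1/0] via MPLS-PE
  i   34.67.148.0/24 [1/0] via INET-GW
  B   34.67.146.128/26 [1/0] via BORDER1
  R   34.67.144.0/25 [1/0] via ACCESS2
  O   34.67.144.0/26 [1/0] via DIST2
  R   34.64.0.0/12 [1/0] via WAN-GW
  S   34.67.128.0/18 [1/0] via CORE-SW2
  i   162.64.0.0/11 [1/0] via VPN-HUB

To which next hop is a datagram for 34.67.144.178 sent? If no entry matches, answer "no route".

ISP-GW

Routes whose prefix contains 34.67.144.178:
  34.64.0.0/10 (34.64.0.0 - 34.127.255.255) -> MPLS-PE
  34.64.0.0/12 (34.64.0.0 - 34.79.255.255) -> WAN-GW
  34.67.128.0/17 (34.67.128.0 - 34.67.255.255) -> CORE-SW1
  34.67.128.0/18 (34.67.128.0 - 34.67.191.255) -> CORE-SW2
  34.67.128.0/19 (34.67.128.0 - 34.67.159.255) -> ISP-GW
More-specific entries that do NOT match:
  34.67.144.180/30 (34.67.144.180 - 34.67.144.183) does not contain 34.67.144.178
  34.67.146.128/26 (34.67.146.128 - 34.67.146.191) does not contain 34.67.144.178
  34.67.144.0/26 (34.67.144.0 - 34.67.144.63) does not contain 34.67.144.178
  34.67.144.0/25 (34.67.144.0 - 34.67.144.127) does not contain 34.67.144.178
  34.67.148.0/24 (34.67.148.0 - 34.67.148.255) does not contain 34.67.144.178
Longest matching prefix is /19 -> next hop ISP-GW.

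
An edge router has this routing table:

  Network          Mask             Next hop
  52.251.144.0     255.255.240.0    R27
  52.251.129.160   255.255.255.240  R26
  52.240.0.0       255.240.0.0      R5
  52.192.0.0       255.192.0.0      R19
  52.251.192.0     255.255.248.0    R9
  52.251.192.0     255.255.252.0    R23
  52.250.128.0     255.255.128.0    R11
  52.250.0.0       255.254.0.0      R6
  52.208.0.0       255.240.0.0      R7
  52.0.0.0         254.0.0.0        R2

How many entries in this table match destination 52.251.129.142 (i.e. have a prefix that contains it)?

Prefixes containing 52.251.129.142:
  52.0.0.0/7 (52.0.0.0 - 53.255.255.255)
  52.192.0.0/10 (52.192.0.0 - 52.255.255.255)
  52.240.0.0/12 (52.240.0.0 - 52.255.255.255)
  52.250.0.0/15 (52.250.0.0 - 52.251.255.255)
Total matching entries: 4.

4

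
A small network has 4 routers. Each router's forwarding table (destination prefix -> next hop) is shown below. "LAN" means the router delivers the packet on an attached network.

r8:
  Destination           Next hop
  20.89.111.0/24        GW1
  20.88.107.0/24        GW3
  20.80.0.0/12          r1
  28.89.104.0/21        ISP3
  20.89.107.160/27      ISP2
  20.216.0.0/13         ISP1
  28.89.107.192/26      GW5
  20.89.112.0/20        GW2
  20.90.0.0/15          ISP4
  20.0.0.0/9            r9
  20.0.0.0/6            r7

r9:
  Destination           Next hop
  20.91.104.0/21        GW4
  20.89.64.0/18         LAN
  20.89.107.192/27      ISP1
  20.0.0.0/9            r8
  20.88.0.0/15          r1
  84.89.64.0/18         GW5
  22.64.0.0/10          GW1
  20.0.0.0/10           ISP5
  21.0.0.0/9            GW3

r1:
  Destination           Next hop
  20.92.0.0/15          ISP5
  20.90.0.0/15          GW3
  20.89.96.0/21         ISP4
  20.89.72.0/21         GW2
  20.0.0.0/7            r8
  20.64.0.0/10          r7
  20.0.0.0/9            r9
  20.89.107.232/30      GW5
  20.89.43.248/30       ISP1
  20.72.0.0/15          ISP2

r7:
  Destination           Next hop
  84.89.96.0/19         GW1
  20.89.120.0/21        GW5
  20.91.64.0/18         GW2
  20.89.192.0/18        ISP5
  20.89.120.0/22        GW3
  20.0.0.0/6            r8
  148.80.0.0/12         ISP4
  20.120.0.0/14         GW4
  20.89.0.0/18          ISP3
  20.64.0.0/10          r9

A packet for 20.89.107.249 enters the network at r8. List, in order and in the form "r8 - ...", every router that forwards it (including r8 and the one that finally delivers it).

r8 - r1 - r7 - r9

At r8: longest match for 20.89.107.249 is 20.80.0.0/12 -> r1
At r1: longest match for 20.89.107.249 is 20.64.0.0/10 -> r7
At r7: longest match for 20.89.107.249 is 20.64.0.0/10 -> r9
At r9: longest match for 20.89.107.249 is 20.89.64.0/18 -> LAN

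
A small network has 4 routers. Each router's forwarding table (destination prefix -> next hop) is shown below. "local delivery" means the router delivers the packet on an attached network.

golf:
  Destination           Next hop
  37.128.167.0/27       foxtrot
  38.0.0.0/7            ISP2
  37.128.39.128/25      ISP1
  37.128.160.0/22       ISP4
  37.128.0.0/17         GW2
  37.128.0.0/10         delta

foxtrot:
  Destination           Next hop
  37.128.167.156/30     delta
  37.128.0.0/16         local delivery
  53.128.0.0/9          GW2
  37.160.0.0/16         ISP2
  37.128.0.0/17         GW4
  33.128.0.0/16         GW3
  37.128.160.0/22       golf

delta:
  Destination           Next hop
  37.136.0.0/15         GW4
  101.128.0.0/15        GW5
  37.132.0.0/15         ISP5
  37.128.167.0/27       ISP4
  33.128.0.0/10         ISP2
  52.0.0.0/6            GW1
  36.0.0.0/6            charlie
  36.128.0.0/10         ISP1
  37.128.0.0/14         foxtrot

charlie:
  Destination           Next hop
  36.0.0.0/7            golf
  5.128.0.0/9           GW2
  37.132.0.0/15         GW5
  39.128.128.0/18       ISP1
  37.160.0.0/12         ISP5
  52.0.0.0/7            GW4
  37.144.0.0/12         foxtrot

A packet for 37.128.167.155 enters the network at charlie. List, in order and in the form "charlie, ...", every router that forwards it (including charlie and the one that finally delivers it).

At charlie: longest match for 37.128.167.155 is 36.0.0.0/7 -> golf
At golf: longest match for 37.128.167.155 is 37.128.0.0/10 -> delta
At delta: longest match for 37.128.167.155 is 37.128.0.0/14 -> foxtrot
At foxtrot: longest match for 37.128.167.155 is 37.128.0.0/16 -> local delivery

charlie, golf, delta, foxtrot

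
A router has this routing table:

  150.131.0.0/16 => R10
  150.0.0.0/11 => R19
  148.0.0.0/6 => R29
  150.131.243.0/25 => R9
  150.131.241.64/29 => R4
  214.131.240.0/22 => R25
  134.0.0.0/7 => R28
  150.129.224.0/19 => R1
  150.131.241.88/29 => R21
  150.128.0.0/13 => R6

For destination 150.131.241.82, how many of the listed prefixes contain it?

3

Prefixes containing 150.131.241.82:
  148.0.0.0/6 (148.0.0.0 - 151.255.255.255)
  150.128.0.0/13 (150.128.0.0 - 150.135.255.255)
  150.131.0.0/16 (150.131.0.0 - 150.131.255.255)
Total matching entries: 3.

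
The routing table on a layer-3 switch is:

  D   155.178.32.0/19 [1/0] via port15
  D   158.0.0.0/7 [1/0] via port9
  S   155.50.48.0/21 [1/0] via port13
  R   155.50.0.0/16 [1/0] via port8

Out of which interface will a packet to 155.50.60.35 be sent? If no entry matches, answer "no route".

Routes whose prefix contains 155.50.60.35:
  155.50.0.0/16 (155.50.0.0 - 155.50.255.255) -> port8
More-specific entries that do NOT match:
  155.50.48.0/21 (155.50.48.0 - 155.50.55.255) does not contain 155.50.60.35
  155.178.32.0/19 (155.178.32.0 - 155.178.63.255) does not contain 155.50.60.35
Longest matching prefix is /16 -> interface port8.

port8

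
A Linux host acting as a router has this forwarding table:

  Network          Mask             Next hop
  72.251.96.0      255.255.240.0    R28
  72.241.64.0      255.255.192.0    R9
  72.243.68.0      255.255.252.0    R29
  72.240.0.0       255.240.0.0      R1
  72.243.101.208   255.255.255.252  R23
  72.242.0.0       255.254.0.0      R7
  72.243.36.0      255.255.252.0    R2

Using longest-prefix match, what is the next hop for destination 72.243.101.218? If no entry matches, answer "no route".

R7

Routes whose prefix contains 72.243.101.218:
  72.240.0.0/12 (72.240.0.0 - 72.255.255.255) -> R1
  72.242.0.0/15 (72.242.0.0 - 72.243.255.255) -> R7
More-specific entries that do NOT match:
  72.243.101.208/30 (72.243.101.208 - 72.243.101.211) does not contain 72.243.101.218
  72.243.68.0/22 (72.243.68.0 - 72.243.71.255) does not contain 72.243.101.218
  72.243.36.0/22 (72.243.36.0 - 72.243.39.255) does not contain 72.243.101.218
  72.251.96.0/20 (72.251.96.0 - 72.251.111.255) does not contain 72.243.101.218
  72.241.64.0/18 (72.241.64.0 - 72.241.127.255) does not contain 72.243.101.218
Longest matching prefix is /15 -> next hop R7.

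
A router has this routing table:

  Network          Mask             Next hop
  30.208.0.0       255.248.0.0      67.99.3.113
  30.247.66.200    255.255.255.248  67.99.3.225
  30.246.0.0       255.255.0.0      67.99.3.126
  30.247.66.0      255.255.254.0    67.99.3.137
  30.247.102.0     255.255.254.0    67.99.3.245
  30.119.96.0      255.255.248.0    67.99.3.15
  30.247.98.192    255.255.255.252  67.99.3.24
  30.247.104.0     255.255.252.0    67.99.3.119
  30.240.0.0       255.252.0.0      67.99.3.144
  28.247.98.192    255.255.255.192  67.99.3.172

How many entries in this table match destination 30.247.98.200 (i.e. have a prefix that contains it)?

No listed prefix contains 30.247.98.200.
Total matching entries: 0.

0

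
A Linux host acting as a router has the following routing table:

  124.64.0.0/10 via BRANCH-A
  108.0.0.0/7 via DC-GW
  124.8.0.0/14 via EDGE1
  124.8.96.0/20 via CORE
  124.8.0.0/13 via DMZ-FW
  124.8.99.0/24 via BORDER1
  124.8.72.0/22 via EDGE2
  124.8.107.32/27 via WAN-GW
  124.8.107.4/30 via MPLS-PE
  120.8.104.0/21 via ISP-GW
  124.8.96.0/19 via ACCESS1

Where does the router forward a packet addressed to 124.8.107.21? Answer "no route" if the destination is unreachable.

Routes whose prefix contains 124.8.107.21:
  124.8.0.0/13 (124.8.0.0 - 124.15.255.255) -> DMZ-FW
  124.8.0.0/14 (124.8.0.0 - 124.11.255.255) -> EDGE1
  124.8.96.0/19 (124.8.96.0 - 124.8.127.255) -> ACCESS1
  124.8.96.0/20 (124.8.96.0 - 124.8.111.255) -> CORE
More-specific entries that do NOT match:
  124.8.107.4/30 (124.8.107.4 - 124.8.107.7) does not contain 124.8.107.21
  124.8.107.32/27 (124.8.107.32 - 124.8.107.63) does not contain 124.8.107.21
  124.8.99.0/24 (124.8.99.0 - 124.8.99.255) does not contain 124.8.107.21
  124.8.72.0/22 (124.8.72.0 - 124.8.75.255) does not contain 124.8.107.21
  120.8.104.0/21 (120.8.104.0 - 120.8.111.255) does not contain 124.8.107.21
Longest matching prefix is /20 -> next hop CORE.

CORE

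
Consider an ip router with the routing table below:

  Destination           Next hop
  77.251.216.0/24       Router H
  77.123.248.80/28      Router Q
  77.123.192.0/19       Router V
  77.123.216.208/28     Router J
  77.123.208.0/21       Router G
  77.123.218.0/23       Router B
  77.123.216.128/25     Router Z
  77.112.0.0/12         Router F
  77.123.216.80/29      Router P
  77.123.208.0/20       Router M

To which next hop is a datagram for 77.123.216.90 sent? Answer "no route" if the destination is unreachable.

Routes whose prefix contains 77.123.216.90:
  77.112.0.0/12 (77.112.0.0 - 77.127.255.255) -> Router F
  77.123.192.0/19 (77.123.192.0 - 77.123.223.255) -> Router V
  77.123.208.0/20 (77.123.208.0 - 77.123.223.255) -> Router M
More-specific entries that do NOT match:
  77.123.216.80/29 (77.123.216.80 - 77.123.216.87) does not contain 77.123.216.90
  77.123.248.80/28 (77.123.248.80 - 77.123.248.95) does not contain 77.123.216.90
  77.123.216.208/28 (77.123.216.208 - 77.123.216.223) does not contain 77.123.216.90
  77.123.216.128/25 (77.123.216.128 - 77.123.216.255) does not contain 77.123.216.90
  77.251.216.0/24 (77.251.216.0 - 77.251.216.255) does not contain 77.123.216.90
  77.123.218.0/23 (77.123.218.0 - 77.123.219.255) does not contain 77.123.216.90
  77.123.208.0/21 (77.123.208.0 - 77.123.215.255) does not contain 77.123.216.90
Longest matching prefix is /20 -> next hop Router M.

Router M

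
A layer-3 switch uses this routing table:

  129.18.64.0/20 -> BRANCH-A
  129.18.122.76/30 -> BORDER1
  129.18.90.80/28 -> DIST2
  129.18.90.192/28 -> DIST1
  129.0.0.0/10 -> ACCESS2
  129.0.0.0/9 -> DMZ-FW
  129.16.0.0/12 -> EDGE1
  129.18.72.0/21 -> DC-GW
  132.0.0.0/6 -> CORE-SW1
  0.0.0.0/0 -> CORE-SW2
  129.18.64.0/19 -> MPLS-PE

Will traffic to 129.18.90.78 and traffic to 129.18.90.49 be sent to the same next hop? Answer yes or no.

yes

129.18.90.78: longest match 129.18.64.0/19 -> MPLS-PE
129.18.90.49: longest match 129.18.64.0/19 -> MPLS-PE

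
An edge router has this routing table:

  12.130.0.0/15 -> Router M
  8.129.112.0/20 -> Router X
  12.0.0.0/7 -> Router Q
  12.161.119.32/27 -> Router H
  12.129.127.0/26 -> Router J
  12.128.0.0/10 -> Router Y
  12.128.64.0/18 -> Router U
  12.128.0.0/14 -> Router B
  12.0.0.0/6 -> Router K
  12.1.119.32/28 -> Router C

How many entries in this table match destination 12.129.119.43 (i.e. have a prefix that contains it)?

4

Prefixes containing 12.129.119.43:
  12.0.0.0/6 (12.0.0.0 - 15.255.255.255)
  12.0.0.0/7 (12.0.0.0 - 13.255.255.255)
  12.128.0.0/10 (12.128.0.0 - 12.191.255.255)
  12.128.0.0/14 (12.128.0.0 - 12.131.255.255)
Total matching entries: 4.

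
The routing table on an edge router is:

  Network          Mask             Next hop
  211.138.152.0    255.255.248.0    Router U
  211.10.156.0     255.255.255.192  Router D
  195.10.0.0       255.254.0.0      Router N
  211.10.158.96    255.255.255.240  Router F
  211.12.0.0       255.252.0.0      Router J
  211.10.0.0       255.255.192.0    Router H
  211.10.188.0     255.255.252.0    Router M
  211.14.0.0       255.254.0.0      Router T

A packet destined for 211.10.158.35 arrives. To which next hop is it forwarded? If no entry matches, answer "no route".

no route

No entry's prefix contains 211.10.158.35; there is no default route.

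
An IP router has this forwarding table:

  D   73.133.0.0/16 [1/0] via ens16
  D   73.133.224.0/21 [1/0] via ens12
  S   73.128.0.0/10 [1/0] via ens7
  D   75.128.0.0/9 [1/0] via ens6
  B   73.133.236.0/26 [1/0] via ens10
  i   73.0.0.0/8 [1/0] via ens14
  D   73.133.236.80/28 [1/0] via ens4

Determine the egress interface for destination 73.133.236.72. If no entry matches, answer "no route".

Routes whose prefix contains 73.133.236.72:
  73.0.0.0/8 (73.0.0.0 - 73.255.255.255) -> ens14
  73.128.0.0/10 (73.128.0.0 - 73.191.255.255) -> ens7
  73.133.0.0/16 (73.133.0.0 - 73.133.255.255) -> ens16
More-specific entries that do NOT match:
  73.133.236.80/28 (73.133.236.80 - 73.133.236.95) does not contain 73.133.236.72
  73.133.236.0/26 (73.133.236.0 - 73.133.236.63) does not contain 73.133.236.72
  73.133.224.0/21 (73.133.224.0 - 73.133.231.255) does not contain 73.133.236.72
Longest matching prefix is /16 -> interface ens16.

ens16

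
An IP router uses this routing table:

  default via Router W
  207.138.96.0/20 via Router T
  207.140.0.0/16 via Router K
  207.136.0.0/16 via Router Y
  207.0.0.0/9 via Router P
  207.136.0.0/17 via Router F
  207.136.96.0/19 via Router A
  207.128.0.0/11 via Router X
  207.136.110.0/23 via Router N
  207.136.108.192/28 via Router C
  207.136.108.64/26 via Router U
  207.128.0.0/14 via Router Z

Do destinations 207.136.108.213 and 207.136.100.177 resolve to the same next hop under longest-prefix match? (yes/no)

yes

207.136.108.213: longest match 207.136.96.0/19 -> Router A
207.136.100.177: longest match 207.136.96.0/19 -> Router A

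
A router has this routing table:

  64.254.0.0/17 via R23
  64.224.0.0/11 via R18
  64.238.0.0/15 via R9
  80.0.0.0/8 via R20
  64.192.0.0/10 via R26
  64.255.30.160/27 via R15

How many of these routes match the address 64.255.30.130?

Prefixes containing 64.255.30.130:
  64.192.0.0/10 (64.192.0.0 - 64.255.255.255)
  64.224.0.0/11 (64.224.0.0 - 64.255.255.255)
Total matching entries: 2.

2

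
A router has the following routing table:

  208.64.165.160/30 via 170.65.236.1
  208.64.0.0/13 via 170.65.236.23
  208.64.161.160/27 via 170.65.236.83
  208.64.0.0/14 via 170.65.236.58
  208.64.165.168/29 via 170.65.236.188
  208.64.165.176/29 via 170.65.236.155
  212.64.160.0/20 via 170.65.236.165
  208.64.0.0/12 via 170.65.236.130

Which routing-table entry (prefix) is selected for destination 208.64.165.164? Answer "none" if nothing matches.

208.64.0.0/14

Entries matching 208.64.165.164:
  208.64.0.0/12 (208.64.0.0 - 208.79.255.255)
  208.64.0.0/13 (208.64.0.0 - 208.71.255.255)
  208.64.0.0/14 (208.64.0.0 - 208.67.255.255)
Most specific is 208.64.0.0/14.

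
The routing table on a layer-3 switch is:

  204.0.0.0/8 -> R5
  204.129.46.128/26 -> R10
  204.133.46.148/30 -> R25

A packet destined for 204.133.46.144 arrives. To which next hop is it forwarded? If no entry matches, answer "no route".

R5

Routes whose prefix contains 204.133.46.144:
  204.0.0.0/8 (204.0.0.0 - 204.255.255.255) -> R5
More-specific entries that do NOT match:
  204.133.46.148/30 (204.133.46.148 - 204.133.46.151) does not contain 204.133.46.144
  204.129.46.128/26 (204.129.46.128 - 204.129.46.191) does not contain 204.133.46.144
Longest matching prefix is /8 -> next hop R5.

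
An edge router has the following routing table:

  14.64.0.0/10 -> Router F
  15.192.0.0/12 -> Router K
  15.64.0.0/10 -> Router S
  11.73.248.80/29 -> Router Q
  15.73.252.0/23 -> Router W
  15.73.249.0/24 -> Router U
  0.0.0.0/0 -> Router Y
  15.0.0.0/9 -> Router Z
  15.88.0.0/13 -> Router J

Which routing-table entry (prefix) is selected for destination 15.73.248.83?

Entries matching 15.73.248.83:
  0.0.0.0/0 (default, matches everything)
  15.0.0.0/9 (15.0.0.0 - 15.127.255.255)
  15.64.0.0/10 (15.64.0.0 - 15.127.255.255)
Most specific is 15.64.0.0/10.

15.64.0.0/10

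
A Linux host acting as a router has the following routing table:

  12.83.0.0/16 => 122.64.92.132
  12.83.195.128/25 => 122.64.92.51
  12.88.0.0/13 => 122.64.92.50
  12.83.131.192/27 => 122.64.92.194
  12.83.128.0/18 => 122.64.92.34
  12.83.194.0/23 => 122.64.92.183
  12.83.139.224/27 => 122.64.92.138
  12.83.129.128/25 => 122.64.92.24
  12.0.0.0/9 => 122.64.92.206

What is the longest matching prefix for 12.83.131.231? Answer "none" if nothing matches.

Entries matching 12.83.131.231:
  12.0.0.0/9 (12.0.0.0 - 12.127.255.255)
  12.83.0.0/16 (12.83.0.0 - 12.83.255.255)
  12.83.128.0/18 (12.83.128.0 - 12.83.191.255)
Most specific is 12.83.128.0/18.

12.83.128.0/18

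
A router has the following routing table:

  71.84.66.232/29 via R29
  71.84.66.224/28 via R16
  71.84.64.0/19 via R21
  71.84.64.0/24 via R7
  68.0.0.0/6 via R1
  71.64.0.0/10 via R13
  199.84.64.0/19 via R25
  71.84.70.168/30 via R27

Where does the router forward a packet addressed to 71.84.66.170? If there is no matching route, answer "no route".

Routes whose prefix contains 71.84.66.170:
  68.0.0.0/6 (68.0.0.0 - 71.255.255.255) -> R1
  71.64.0.0/10 (71.64.0.0 - 71.127.255.255) -> R13
  71.84.64.0/19 (71.84.64.0 - 71.84.95.255) -> R21
More-specific entries that do NOT match:
  71.84.70.168/30 (71.84.70.168 - 71.84.70.171) does not contain 71.84.66.170
  71.84.66.232/29 (71.84.66.232 - 71.84.66.239) does not contain 71.84.66.170
  71.84.66.224/28 (71.84.66.224 - 71.84.66.239) does not contain 71.84.66.170
  71.84.64.0/24 (71.84.64.0 - 71.84.64.255) does not contain 71.84.66.170
Longest matching prefix is /19 -> next hop R21.

R21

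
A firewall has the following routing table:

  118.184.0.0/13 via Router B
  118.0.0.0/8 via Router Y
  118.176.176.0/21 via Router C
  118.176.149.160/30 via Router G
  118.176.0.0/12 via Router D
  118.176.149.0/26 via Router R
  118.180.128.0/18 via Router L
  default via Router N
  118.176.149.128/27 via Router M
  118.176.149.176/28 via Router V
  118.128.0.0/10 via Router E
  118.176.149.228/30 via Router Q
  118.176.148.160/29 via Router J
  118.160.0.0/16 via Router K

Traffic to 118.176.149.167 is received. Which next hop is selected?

Routes whose prefix contains 118.176.149.167:
  0.0.0.0/0 (default, matches everything) -> Router N
  118.0.0.0/8 (118.0.0.0 - 118.255.255.255) -> Router Y
  118.128.0.0/10 (118.128.0.0 - 118.191.255.255) -> Router E
  118.176.0.0/12 (118.176.0.0 - 118.191.255.255) -> Router D
More-specific entries that do NOT match:
  118.176.149.160/30 (118.176.149.160 - 118.176.149.163) does not contain 118.176.149.167
  118.176.149.228/30 (118.176.149.228 - 118.176.149.231) does not contain 118.176.149.167
  118.176.148.160/29 (118.176.148.160 - 118.176.148.167) does not contain 118.176.149.167
  118.176.149.176/28 (118.176.149.176 - 118.176.149.191) does not contain 118.176.149.167
  118.176.149.128/27 (118.176.149.128 - 118.176.149.159) does not contain 118.176.149.167
  118.176.149.0/26 (118.176.149.0 - 118.176.149.63) does not contain 118.176.149.167
  118.176.176.0/21 (118.176.176.0 - 118.176.183.255) does not contain 118.176.149.167
  118.180.128.0/18 (118.180.128.0 - 118.180.191.255) does not contain 118.176.149.167
  118.160.0.0/16 (118.160.0.0 - 118.160.255.255) does not contain 118.176.149.167
  118.184.0.0/13 (118.184.0.0 - 118.191.255.255) does not contain 118.176.149.167
Longest matching prefix is /12 -> next hop Router D.

Router D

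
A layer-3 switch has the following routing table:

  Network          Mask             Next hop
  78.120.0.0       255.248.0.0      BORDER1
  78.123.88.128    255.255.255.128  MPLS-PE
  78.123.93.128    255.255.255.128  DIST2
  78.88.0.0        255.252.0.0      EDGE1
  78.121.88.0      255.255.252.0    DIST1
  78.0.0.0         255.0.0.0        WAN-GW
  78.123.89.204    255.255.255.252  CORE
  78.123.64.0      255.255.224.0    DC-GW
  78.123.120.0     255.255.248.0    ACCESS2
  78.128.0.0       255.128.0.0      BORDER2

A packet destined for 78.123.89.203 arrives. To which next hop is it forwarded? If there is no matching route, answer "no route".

DC-GW

Routes whose prefix contains 78.123.89.203:
  78.0.0.0/8 (78.0.0.0 - 78.255.255.255) -> WAN-GW
  78.120.0.0/13 (78.120.0.0 - 78.127.255.255) -> BORDER1
  78.123.64.0/19 (78.123.64.0 - 78.123.95.255) -> DC-GW
More-specific entries that do NOT match:
  78.123.89.204/30 (78.123.89.204 - 78.123.89.207) does not contain 78.123.89.203
  78.123.88.128/25 (78.123.88.128 - 78.123.88.255) does not contain 78.123.89.203
  78.123.93.128/25 (78.123.93.128 - 78.123.93.255) does not contain 78.123.89.203
  78.121.88.0/22 (78.121.88.0 - 78.121.91.255) does not contain 78.123.89.203
  78.123.120.0/21 (78.123.120.0 - 78.123.127.255) does not contain 78.123.89.203
Longest matching prefix is /19 -> next hop DC-GW.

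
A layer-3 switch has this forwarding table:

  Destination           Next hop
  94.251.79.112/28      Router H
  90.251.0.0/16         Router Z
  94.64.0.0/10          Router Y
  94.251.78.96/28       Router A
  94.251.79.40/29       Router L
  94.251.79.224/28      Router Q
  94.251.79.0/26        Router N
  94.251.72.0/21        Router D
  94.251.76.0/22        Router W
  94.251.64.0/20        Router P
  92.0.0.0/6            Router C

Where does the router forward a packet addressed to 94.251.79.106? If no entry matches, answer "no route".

Router W

Routes whose prefix contains 94.251.79.106:
  92.0.0.0/6 (92.0.0.0 - 95.255.255.255) -> Router C
  94.251.64.0/20 (94.251.64.0 - 94.251.79.255) -> Router P
  94.251.72.0/21 (94.251.72.0 - 94.251.79.255) -> Router D
  94.251.76.0/22 (94.251.76.0 - 94.251.79.255) -> Router W
More-specific entries that do NOT match:
  94.251.79.40/29 (94.251.79.40 - 94.251.79.47) does not contain 94.251.79.106
  94.251.79.112/28 (94.251.79.112 - 94.251.79.127) does not contain 94.251.79.106
  94.251.78.96/28 (94.251.78.96 - 94.251.78.111) does not contain 94.251.79.106
  94.251.79.224/28 (94.251.79.224 - 94.251.79.239) does not contain 94.251.79.106
  94.251.79.0/26 (94.251.79.0 - 94.251.79.63) does not contain 94.251.79.106
Longest matching prefix is /22 -> next hop Router W.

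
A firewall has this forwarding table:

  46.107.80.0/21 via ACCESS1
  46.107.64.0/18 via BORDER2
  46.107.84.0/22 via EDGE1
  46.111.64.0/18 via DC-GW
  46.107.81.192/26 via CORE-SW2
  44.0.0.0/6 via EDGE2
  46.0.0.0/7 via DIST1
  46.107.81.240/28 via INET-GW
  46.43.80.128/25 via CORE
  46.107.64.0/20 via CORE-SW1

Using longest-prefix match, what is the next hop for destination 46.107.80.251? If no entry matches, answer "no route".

ACCESS1

Routes whose prefix contains 46.107.80.251:
  44.0.0.0/6 (44.0.0.0 - 47.255.255.255) -> EDGE2
  46.0.0.0/7 (46.0.0.0 - 47.255.255.255) -> DIST1
  46.107.64.0/18 (46.107.64.0 - 46.107.127.255) -> BORDER2
  46.107.80.0/21 (46.107.80.0 - 46.107.87.255) -> ACCESS1
More-specific entries that do NOT match:
  46.107.81.240/28 (46.107.81.240 - 46.107.81.255) does not contain 46.107.80.251
  46.107.81.192/26 (46.107.81.192 - 46.107.81.255) does not contain 46.107.80.251
  46.43.80.128/25 (46.43.80.128 - 46.43.80.255) does not contain 46.107.80.251
  46.107.84.0/22 (46.107.84.0 - 46.107.87.255) does not contain 46.107.80.251
Longest matching prefix is /21 -> next hop ACCESS1.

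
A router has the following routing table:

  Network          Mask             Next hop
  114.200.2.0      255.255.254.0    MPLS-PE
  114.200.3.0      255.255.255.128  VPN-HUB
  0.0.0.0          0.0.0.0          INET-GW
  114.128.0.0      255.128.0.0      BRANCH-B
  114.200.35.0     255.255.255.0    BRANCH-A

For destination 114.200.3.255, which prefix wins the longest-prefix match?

114.200.2.0/23

Entries matching 114.200.3.255:
  0.0.0.0/0 (default, matches everything)
  114.128.0.0/9 (114.128.0.0 - 114.255.255.255)
  114.200.2.0/23 (114.200.2.0 - 114.200.3.255)
Most specific is 114.200.2.0/23.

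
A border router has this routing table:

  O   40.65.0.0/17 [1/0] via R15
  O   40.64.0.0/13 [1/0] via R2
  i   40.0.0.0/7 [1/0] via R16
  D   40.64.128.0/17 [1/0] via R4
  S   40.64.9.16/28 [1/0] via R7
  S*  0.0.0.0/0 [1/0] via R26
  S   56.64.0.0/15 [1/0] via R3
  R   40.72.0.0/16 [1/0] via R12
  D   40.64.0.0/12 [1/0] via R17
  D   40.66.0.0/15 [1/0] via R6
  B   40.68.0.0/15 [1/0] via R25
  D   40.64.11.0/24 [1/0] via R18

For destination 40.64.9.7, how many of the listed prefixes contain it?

Prefixes containing 40.64.9.7:
  0.0.0.0/0 (default, matches everything)
  40.0.0.0/7 (40.0.0.0 - 41.255.255.255)
  40.64.0.0/12 (40.64.0.0 - 40.79.255.255)
  40.64.0.0/13 (40.64.0.0 - 40.71.255.255)
Total matching entries: 4.

4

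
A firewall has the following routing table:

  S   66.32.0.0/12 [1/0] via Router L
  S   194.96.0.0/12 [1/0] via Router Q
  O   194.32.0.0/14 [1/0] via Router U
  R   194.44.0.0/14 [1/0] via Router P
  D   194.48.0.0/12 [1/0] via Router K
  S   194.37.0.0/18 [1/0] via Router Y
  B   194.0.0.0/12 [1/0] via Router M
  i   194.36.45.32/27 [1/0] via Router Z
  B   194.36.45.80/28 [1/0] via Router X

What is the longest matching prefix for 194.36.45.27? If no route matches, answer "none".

none

194.36.45.27 is outside every listed prefix and there is no default route.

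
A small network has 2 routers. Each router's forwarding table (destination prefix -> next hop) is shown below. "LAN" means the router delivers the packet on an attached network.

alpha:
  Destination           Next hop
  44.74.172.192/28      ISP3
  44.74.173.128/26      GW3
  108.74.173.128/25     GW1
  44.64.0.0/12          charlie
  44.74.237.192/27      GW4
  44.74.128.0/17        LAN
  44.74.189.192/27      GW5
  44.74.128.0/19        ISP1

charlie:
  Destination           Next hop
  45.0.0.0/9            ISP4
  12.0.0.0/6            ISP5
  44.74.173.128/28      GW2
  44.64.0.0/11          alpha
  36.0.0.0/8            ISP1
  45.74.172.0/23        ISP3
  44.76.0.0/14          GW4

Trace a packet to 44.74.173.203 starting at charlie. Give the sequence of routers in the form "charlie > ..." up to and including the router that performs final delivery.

charlie > alpha

At charlie: longest match for 44.74.173.203 is 44.64.0.0/11 -> alpha
At alpha: longest match for 44.74.173.203 is 44.74.128.0/17 -> LAN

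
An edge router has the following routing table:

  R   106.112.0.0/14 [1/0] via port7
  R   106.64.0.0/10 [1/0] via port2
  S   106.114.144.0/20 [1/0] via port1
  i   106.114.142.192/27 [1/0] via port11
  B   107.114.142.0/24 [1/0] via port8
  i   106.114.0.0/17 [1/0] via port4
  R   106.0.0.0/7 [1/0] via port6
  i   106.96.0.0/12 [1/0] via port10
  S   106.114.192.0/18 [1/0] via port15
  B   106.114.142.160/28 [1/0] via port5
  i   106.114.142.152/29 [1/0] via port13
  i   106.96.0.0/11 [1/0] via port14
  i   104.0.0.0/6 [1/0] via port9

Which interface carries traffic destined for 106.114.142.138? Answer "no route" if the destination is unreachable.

Routes whose prefix contains 106.114.142.138:
  104.0.0.0/6 (104.0.0.0 - 107.255.255.255) -> port9
  106.0.0.0/7 (106.0.0.0 - 107.255.255.255) -> port6
  106.64.0.0/10 (106.64.0.0 - 106.127.255.255) -> port2
  106.96.0.0/11 (106.96.0.0 - 106.127.255.255) -> port14
  106.112.0.0/14 (106.112.0.0 - 106.115.255.255) -> port7
More-specific entries that do NOT match:
  106.114.142.152/29 (106.114.142.152 - 106.114.142.159) does not contain 106.114.142.138
  106.114.142.160/28 (106.114.142.160 - 106.114.142.175) does not contain 106.114.142.138
  106.114.142.192/27 (106.114.142.192 - 106.114.142.223) does not contain 106.114.142.138
  107.114.142.0/24 (107.114.142.0 - 107.114.142.255) does not contain 106.114.142.138
  106.114.144.0/20 (106.114.144.0 - 106.114.159.255) does not contain 106.114.142.138
  106.114.192.0/18 (106.114.192.0 - 106.114.255.255) does not contain 106.114.142.138
  106.114.0.0/17 (106.114.0.0 - 106.114.127.255) does not contain 106.114.142.138
Longest matching prefix is /14 -> interface port7.

port7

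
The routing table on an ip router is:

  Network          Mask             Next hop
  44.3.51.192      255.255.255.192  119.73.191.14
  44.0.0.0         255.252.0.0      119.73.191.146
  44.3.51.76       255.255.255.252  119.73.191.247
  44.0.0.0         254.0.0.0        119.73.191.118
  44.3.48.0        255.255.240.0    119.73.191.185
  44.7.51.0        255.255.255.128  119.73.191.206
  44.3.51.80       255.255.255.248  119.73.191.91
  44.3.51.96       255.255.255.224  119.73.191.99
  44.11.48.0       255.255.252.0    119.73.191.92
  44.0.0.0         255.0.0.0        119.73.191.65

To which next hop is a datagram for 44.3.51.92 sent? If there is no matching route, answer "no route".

119.73.191.185

Routes whose prefix contains 44.3.51.92:
  44.0.0.0/7 (44.0.0.0 - 45.255.255.255) -> 119.73.191.118
  44.0.0.0/8 (44.0.0.0 - 44.255.255.255) -> 119.73.191.65
  44.0.0.0/14 (44.0.0.0 - 44.3.255.255) -> 119.73.191.146
  44.3.48.0/20 (44.3.48.0 - 44.3.63.255) -> 119.73.191.185
More-specific entries that do NOT match:
  44.3.51.76/30 (44.3.51.76 - 44.3.51.79) does not contain 44.3.51.92
  44.3.51.80/29 (44.3.51.80 - 44.3.51.87) does not contain 44.3.51.92
  44.3.51.96/27 (44.3.51.96 - 44.3.51.127) does not contain 44.3.51.92
  44.3.51.192/26 (44.3.51.192 - 44.3.51.255) does not contain 44.3.51.92
  44.7.51.0/25 (44.7.51.0 - 44.7.51.127) does not contain 44.3.51.92
  44.11.48.0/22 (44.11.48.0 - 44.11.51.255) does not contain 44.3.51.92
Longest matching prefix is /20 -> next hop 119.73.191.185.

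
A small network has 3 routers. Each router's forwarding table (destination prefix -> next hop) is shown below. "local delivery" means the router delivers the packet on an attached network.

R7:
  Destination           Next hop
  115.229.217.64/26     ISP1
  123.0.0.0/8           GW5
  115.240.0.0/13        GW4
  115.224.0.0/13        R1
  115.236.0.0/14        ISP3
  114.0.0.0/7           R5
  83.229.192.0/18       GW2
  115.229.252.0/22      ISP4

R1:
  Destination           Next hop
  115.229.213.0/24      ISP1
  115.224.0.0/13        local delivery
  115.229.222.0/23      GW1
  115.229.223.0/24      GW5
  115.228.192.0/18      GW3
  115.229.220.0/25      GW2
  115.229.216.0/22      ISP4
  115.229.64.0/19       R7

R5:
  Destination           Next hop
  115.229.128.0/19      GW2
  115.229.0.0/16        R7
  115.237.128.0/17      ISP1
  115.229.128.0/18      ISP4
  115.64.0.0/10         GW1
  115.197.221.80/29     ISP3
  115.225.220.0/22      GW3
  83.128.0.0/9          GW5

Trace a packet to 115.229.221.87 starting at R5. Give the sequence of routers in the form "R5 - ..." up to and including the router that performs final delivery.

At R5: longest match for 115.229.221.87 is 115.229.0.0/16 -> R7
At R7: longest match for 115.229.221.87 is 115.224.0.0/13 -> R1
At R1: longest match for 115.229.221.87 is 115.224.0.0/13 -> local delivery

R5 - R7 - R1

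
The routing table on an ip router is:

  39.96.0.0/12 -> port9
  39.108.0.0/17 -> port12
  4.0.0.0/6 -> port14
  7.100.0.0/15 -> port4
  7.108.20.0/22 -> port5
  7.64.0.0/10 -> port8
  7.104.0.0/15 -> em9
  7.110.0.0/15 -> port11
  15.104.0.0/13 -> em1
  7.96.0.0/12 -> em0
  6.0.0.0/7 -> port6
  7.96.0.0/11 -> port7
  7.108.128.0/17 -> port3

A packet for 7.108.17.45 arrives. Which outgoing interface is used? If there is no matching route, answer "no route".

em0

Routes whose prefix contains 7.108.17.45:
  4.0.0.0/6 (4.0.0.0 - 7.255.255.255) -> port14
  6.0.0.0/7 (6.0.0.0 - 7.255.255.255) -> port6
  7.64.0.0/10 (7.64.0.0 - 7.127.255.255) -> port8
  7.96.0.0/11 (7.96.0.0 - 7.127.255.255) -> port7
  7.96.0.0/12 (7.96.0.0 - 7.111.255.255) -> em0
More-specific entries that do NOT match:
  7.108.20.0/22 (7.108.20.0 - 7.108.23.255) does not contain 7.108.17.45
  39.108.0.0/17 (39.108.0.0 - 39.108.127.255) does not contain 7.108.17.45
  7.108.128.0/17 (7.108.128.0 - 7.108.255.255) does not contain 7.108.17.45
  7.100.0.0/15 (7.100.0.0 - 7.101.255.255) does not contain 7.108.17.45
  7.104.0.0/15 (7.104.0.0 - 7.105.255.255) does not contain 7.108.17.45
  7.110.0.0/15 (7.110.0.0 - 7.111.255.255) does not contain 7.108.17.45
  15.104.0.0/13 (15.104.0.0 - 15.111.255.255) does not contain 7.108.17.45
Longest matching prefix is /12 -> interface em0.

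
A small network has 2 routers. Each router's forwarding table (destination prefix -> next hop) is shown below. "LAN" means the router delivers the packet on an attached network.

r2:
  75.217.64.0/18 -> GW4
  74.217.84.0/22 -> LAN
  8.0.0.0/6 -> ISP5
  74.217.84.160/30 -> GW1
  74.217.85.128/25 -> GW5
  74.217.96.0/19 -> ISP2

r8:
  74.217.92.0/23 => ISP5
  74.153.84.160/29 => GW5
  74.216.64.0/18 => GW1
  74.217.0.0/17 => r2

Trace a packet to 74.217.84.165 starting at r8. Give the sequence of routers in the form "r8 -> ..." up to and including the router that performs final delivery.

At r8: longest match for 74.217.84.165 is 74.217.0.0/17 -> r2
At r2: longest match for 74.217.84.165 is 74.217.84.0/22 -> LAN

r8 -> r2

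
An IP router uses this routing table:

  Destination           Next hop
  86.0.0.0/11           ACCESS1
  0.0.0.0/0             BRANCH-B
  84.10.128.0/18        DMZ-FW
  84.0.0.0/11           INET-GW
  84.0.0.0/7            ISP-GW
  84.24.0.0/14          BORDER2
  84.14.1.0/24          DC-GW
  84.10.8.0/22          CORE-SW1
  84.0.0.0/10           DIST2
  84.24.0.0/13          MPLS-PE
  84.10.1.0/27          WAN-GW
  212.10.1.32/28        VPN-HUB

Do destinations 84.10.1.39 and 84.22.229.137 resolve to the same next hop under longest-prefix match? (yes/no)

yes

84.10.1.39: longest match 84.0.0.0/11 -> INET-GW
84.22.229.137: longest match 84.0.0.0/11 -> INET-GW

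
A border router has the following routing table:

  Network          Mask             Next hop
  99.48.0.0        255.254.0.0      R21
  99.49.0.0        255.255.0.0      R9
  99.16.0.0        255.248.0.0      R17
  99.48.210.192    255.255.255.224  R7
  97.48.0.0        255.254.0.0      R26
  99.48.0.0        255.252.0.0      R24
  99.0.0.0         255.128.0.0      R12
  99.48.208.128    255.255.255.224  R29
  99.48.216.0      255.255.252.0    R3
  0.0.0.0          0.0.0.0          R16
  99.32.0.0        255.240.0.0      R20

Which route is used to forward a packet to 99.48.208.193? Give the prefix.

99.48.0.0/15

Entries matching 99.48.208.193:
  0.0.0.0/0 (default, matches everything)
  99.0.0.0/9 (99.0.0.0 - 99.127.255.255)
  99.48.0.0/14 (99.48.0.0 - 99.51.255.255)
  99.48.0.0/15 (99.48.0.0 - 99.49.255.255)
Most specific is 99.48.0.0/15.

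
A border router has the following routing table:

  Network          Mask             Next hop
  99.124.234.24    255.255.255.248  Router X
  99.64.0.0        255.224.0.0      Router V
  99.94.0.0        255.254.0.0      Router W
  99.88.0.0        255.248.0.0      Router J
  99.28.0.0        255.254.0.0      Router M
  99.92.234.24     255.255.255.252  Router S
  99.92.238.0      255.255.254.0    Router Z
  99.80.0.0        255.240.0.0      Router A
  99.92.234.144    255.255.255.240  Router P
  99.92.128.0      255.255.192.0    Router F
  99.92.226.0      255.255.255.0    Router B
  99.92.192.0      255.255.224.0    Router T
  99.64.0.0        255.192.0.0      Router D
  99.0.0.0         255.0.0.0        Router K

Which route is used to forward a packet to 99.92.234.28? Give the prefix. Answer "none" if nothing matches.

Entries matching 99.92.234.28:
  99.0.0.0/8 (99.0.0.0 - 99.255.255.255)
  99.64.0.0/10 (99.64.0.0 - 99.127.255.255)
  99.64.0.0/11 (99.64.0.0 - 99.95.255.255)
  99.80.0.0/12 (99.80.0.0 - 99.95.255.255)
  99.88.0.0/13 (99.88.0.0 - 99.95.255.255)
Most specific is 99.88.0.0/13.

99.88.0.0/13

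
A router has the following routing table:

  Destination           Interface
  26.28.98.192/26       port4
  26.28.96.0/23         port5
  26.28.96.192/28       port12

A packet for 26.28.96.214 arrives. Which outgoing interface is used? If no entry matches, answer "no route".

port5

Routes whose prefix contains 26.28.96.214:
  26.28.96.0/23 (26.28.96.0 - 26.28.97.255) -> port5
More-specific entries that do NOT match:
  26.28.96.192/28 (26.28.96.192 - 26.28.96.207) does not contain 26.28.96.214
  26.28.98.192/26 (26.28.98.192 - 26.28.98.255) does not contain 26.28.96.214
Longest matching prefix is /23 -> interface port5.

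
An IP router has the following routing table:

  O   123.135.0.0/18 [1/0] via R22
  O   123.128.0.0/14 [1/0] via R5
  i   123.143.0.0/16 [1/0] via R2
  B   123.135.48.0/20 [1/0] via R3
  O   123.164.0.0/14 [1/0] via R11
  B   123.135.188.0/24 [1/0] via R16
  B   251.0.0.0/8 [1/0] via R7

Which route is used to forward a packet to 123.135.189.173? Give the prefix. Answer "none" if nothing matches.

123.135.189.173 is outside every listed prefix and there is no default route.

none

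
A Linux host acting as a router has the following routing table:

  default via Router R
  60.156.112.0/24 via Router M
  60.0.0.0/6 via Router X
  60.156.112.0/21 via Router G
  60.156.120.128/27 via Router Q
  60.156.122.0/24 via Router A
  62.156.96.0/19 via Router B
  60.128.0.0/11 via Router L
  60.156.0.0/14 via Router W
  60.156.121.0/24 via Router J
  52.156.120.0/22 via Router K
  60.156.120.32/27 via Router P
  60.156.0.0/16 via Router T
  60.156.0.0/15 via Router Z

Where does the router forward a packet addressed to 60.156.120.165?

Router T

Routes whose prefix contains 60.156.120.165:
  0.0.0.0/0 (default, matches everything) -> Router R
  60.0.0.0/6 (60.0.0.0 - 63.255.255.255) -> Router X
  60.128.0.0/11 (60.128.0.0 - 60.159.255.255) -> Router L
  60.156.0.0/14 (60.156.0.0 - 60.159.255.255) -> Router W
  60.156.0.0/15 (60.156.0.0 - 60.157.255.255) -> Router Z
  60.156.0.0/16 (60.156.0.0 - 60.156.255.255) -> Router T
More-specific entries that do NOT match:
  60.156.120.128/27 (60.156.120.128 - 60.156.120.159) does not contain 60.156.120.165
  60.156.120.32/27 (60.156.120.32 - 60.156.120.63) does not contain 60.156.120.165
  60.156.112.0/24 (60.156.112.0 - 60.156.112.255) does not contain 60.156.120.165
  60.156.122.0/24 (60.156.122.0 - 60.156.122.255) does not contain 60.156.120.165
  60.156.121.0/24 (60.156.121.0 - 60.156.121.255) does not contain 60.156.120.165
  52.156.120.0/22 (52.156.120.0 - 52.156.123.255) does not contain 60.156.120.165
  60.156.112.0/21 (60.156.112.0 - 60.156.119.255) does not contain 60.156.120.165
  62.156.96.0/19 (62.156.96.0 - 62.156.127.255) does not contain 60.156.120.165
Longest matching prefix is /16 -> next hop Router T.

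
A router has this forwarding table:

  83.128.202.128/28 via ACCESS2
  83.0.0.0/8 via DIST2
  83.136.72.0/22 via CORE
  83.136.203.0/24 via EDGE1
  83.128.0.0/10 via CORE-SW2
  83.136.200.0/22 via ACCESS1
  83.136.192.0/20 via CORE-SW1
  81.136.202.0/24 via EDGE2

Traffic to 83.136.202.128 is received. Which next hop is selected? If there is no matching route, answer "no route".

Routes whose prefix contains 83.136.202.128:
  83.0.0.0/8 (83.0.0.0 - 83.255.255.255) -> DIST2
  83.128.0.0/10 (83.128.0.0 - 83.191.255.255) -> CORE-SW2
  83.136.192.0/20 (83.136.192.0 - 83.136.207.255) -> CORE-SW1
  83.136.200.0/22 (83.136.200.0 - 83.136.203.255) -> ACCESS1
More-specific entries that do NOT match:
  83.128.202.128/28 (83.128.202.128 - 83.128.202.143) does not contain 83.136.202.128
  83.136.203.0/24 (83.136.203.0 - 83.136.203.255) does not contain 83.136.202.128
  81.136.202.0/24 (81.136.202.0 - 81.136.202.255) does not contain 83.136.202.128
Longest matching prefix is /22 -> next hop ACCESS1.

ACCESS1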